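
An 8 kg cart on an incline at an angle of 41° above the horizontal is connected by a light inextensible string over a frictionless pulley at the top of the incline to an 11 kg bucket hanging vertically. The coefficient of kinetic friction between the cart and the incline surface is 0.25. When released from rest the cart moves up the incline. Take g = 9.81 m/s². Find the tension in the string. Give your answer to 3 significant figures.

For the cart on the incline: the weight component along the slope is m₁g sin 41° = 8 × 9.81 × 0.6561 = 51.491 N and the normal force is N = m₁g cos 41° = 59.230 N.
Kinetic friction opposes the cart's motion up the incline: f = μN = 0.25 × 59.230 = 14.807 N acting down the slope.
Newton's second law for the cart (up-slope positive): T − 51.491 − 14.807 = 8 a. For the hanging bucket (downward positive): 11 × 9.81 − T = 11 a.
Adding the two equations eliminates T: 41.612 = 19 a, so a = 2.1901 m/s².
Then from the hanging bucket's equation, T = 11 × (9.81 − 2.1901) = 83.819 N.

83.8 N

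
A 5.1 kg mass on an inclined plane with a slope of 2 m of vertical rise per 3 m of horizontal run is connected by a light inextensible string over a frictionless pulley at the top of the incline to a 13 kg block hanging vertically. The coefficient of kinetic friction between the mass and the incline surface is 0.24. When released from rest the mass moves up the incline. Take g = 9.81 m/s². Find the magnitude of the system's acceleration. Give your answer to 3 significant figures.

4.96 m/s²

For the mass on the incline: the weight component along the slope is m₁g sin 33.69° = 5.1 × 9.81 × 0.5547 = 27.752 N and the normal force is N = m₁g cos 33.69° = 41.628 N.
Kinetic friction opposes the mass's motion up the incline: f = μN = 0.24 × 41.628 = 9.991 N acting down the slope.
Newton's second law for the mass (up-slope positive): T − 27.752 − 9.991 = 5.1 a. For the hanging block (downward positive): 13 × 9.81 − T = 13 a.
Adding the two equations eliminates T: 89.787 = 18.1 a, so a = 4.9606 m/s².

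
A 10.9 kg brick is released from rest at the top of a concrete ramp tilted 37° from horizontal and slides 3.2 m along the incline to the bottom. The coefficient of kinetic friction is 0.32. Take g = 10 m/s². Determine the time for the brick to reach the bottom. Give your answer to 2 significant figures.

The weight component along the incline is mg sin 37° = 65.598 N and the normal force is N = mg cos 37° = 87.051 N.
Friction up the slope is f = μN = 0.32 × 87.051 = 27.856 N, so the net downslope force is 65.598 − 27.856 = 37.742 N and a = 37.742 / 10.9 = 3.4626 m/s².
Starting from rest, L = ½at², so t = √(2L/a) = √(2 × 3.2 / 3.4626) = 1.3595 s.

1.4 s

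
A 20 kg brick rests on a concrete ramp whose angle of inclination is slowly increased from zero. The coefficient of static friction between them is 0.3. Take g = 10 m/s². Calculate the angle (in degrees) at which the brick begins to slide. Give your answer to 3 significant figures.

At the threshold of sliding, static friction is at its maximum μ_s N and exactly balances the weight component along the incline: mg sin θ = μ_s mg cos θ.
Hence tan θ = μ_s = 0.3, so θ = arctan(0.3) = 16.6992°.

16.7°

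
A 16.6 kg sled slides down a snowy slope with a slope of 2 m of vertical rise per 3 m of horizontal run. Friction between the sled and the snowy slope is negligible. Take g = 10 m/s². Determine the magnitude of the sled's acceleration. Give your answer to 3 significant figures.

Resolving the weight along the incline: the component pulling the sled down the slope is mg sin 33.69° = 16.6 × 10 × 0.5547 = 92.080 N, and the normal force is N = mg cos 33.69° = 16.6 × 10 × 0.8321 = 138.129 N.
With no friction the net force along the incline is 92.080 N, so a = g sin 33.69° = 92.080 / 16.6 = 5.5470 m/s².

5.55 m/s²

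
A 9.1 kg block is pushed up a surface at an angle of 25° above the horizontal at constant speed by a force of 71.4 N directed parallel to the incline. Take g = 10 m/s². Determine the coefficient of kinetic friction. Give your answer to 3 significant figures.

0.399

At constant speed ΣF = 0 along the incline. The applied 71.4 N acts up the slope; the weight component mg sin 25° = 38.458 N and kinetic friction μN both act down the slope.
So 71.4 = 38.458 + μ × 82.474, giving μ = (71.4 − 38.458) / 82.474 = 0.3994.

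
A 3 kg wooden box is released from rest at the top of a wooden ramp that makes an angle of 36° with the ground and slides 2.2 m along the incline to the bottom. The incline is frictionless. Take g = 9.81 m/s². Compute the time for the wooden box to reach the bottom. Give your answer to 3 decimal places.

The weight component along the incline is mg sin 36° = 17.299 N and the normal force is N = mg cos 36° = 23.809 N.
With no friction, a = g sin 36° = 5.7662 m/s².
Starting from rest, L = ½at², so t = √(2L/a) = √(2 × 2.2 / 5.7662) = 0.8735 s.

0.874 s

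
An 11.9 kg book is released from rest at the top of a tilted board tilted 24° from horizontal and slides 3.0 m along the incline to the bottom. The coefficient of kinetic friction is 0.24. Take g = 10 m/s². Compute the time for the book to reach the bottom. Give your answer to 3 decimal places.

1.789 s

The weight component along the incline is mg sin 24° = 48.402 N and the normal force is N = mg cos 24° = 108.712 N.
Friction up the slope is f = μN = 0.24 × 108.712 = 26.091 N, so the net downslope force is 48.402 − 26.091 = 22.311 N and a = 22.311 / 11.9 = 1.8749 m/s².
Starting from rest, L = ½at², so t = √(2L/a) = √(2 × 3.0 / 1.8749) = 1.7889 s.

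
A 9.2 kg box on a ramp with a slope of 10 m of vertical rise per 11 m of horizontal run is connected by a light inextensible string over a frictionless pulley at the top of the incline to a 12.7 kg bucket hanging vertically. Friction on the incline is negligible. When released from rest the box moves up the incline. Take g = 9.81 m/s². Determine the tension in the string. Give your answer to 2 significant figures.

88 N

For the box on the incline: the weight component along the slope is m₁g sin 42.27° = 9.2 × 9.81 × 0.6727 = 60.713 N and the normal force is N = m₁g cos 42.27° = 66.781 N.
Newton's second law for the box (up-slope positive): T − 60.713 = 9.2 a. For the hanging bucket (downward positive): 12.7 × 9.81 − T = 12.7 a.
Adding the two equations eliminates T: 63.874 = 21.9 a, so a = 2.9166 m/s².
Then from the hanging bucket's equation, T = 12.7 × (9.81 − 2.9166) = 87.546 N.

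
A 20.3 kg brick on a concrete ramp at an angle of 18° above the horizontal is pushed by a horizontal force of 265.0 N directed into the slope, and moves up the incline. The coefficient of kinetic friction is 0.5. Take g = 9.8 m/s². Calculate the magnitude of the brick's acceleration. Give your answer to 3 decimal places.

2.710 m/s²

The horizontal push has components F cos 18° = 265.0 × 0.9511 = 252.041 N up the incline and F sin 18° = 265.0 × 0.3090 = 81.885 N pressing into the surface.
The normal force is therefore N = mg cos 18° + F sin 18° = 189.212 + 81.885 = 271.097 N, and kinetic friction down the slope is μN = 0.5 × 271.097 = 135.548 N.
Along the incline: F cos 18° − mg sin 18° − μN = ma, so 252.041 − 61.472 − 135.548 = 20.3 a, giving a = 2.7104 m/s².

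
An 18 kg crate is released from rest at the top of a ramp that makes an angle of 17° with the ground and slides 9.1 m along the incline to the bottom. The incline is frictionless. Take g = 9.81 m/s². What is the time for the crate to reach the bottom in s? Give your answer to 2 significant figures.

The weight component along the incline is mg sin 17° = 51.627 N and the normal force is N = mg cos 17° = 168.864 N.
With no friction, a = g sin 17° = 2.8682 m/s².
Starting from rest, L = ½at², so t = √(2L/a) = √(2 × 9.1 / 2.8682) = 2.5190 s.

2.5 s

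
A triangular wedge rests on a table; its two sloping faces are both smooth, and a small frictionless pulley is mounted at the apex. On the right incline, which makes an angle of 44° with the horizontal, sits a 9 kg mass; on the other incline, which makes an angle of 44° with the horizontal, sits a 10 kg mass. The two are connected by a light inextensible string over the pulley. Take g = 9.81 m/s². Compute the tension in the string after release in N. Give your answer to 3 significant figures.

Resolve each weight along its own incline: the 9 kg mass has component 9 × 9.81 × sin 44° = 61.331 N down its slope, and the 10 kg mass has 10 × 9.81 × sin 44° = 68.146 N down its slope.
The 10 kg side's 68.146 N exceeds the other side's 61.331 N, so that mass slides down and the 9 kg mass slides up. Taking that direction as positive, Newton's second law for the whole system gives 68.146 − 61.331 = (9 + 10) a, so a = 6.815 / 19 = 0.3587 m/s².
For the 9 kg mass (up-slope positive): T − 61.331 = 9 × 0.3587, so T = 64.559 N.

64.6 N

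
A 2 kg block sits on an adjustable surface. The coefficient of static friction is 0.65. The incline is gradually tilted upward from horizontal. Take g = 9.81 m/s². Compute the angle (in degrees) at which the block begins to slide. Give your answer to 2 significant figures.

33°

At the threshold of sliding, static friction is at its maximum μ_s N and exactly balances the weight component along the incline: mg sin θ = μ_s mg cos θ.
Hence tan θ = μ_s = 0.65, so θ = arctan(0.65) = 33.0239°.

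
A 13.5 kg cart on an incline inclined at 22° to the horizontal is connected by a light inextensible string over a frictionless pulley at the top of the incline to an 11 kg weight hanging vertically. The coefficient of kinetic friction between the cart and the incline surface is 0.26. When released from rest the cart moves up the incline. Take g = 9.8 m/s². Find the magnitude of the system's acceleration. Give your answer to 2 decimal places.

For the cart on the incline: the weight component along the slope is m₁g sin 22° = 13.5 × 9.8 × 0.3746 = 49.560 N and the normal force is N = m₁g cos 22° = 122.666 N.
Kinetic friction opposes the cart's motion up the incline: f = μN = 0.26 × 122.666 = 31.893 N acting down the slope.
Newton's second law for the cart (up-slope positive): T − 49.560 − 31.893 = 13.5 a. For the hanging weight (downward positive): 11 × 9.8 − T = 11 a.
Adding the two equations eliminates T: 26.347 = 24.5 a, so a = 1.0754 m/s².

1.08 m/s²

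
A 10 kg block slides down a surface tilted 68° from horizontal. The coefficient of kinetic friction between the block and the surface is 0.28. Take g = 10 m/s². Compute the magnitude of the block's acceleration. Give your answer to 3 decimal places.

8.223 m/s²

Resolving the weight along the incline: the component pulling the block down the slope is mg sin 68° = 10 × 10 × 0.9272 = 92.720 N, and the normal force is N = mg cos 68° = 10 × 10 × 0.3746 = 37.460 N.
Kinetic friction acts up the slope with magnitude f = μN = 0.28 × 37.460 = 10.489 N.
Net force along the incline is 92.720 − 10.489 = 82.231 N, so a = 82.231 / 10 = 8.2231 m/s².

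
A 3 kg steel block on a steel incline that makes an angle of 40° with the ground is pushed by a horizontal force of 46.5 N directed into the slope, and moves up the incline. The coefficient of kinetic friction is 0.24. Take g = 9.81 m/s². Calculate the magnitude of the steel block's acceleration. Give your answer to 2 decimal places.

1.37 m/s²

The horizontal push has components F cos 40° = 46.5 × 0.7660 = 35.619 N up the incline and F sin 40° = 46.5 × 0.6428 = 29.890 N pressing into the surface.
The normal force is therefore N = mg cos 40° + F sin 40° = 22.543 + 29.890 = 52.433 N, and kinetic friction down the slope is μN = 0.24 × 52.433 = 12.584 N.
Along the incline: F cos 40° − mg sin 40° − μN = ma, so 35.619 − 18.918 − 12.584 = 3 a, giving a = 1.3723 m/s².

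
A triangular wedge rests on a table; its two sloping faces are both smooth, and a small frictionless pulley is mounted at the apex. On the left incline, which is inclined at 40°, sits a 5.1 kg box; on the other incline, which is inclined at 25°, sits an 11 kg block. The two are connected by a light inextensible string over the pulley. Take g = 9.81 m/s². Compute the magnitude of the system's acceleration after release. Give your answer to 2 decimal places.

Resolve each weight along its own incline: the 5.1 kg mass has component 5.1 × 9.81 × sin 40° = 32.159 N down its slope, and the 11 kg mass has 11 × 9.81 × sin 25° = 45.605 N down its slope.
The 11 kg side's 45.605 N exceeds the other side's 32.159 N, so that mass slides down and the 5.1 kg mass slides up. Taking that direction as positive, Newton's second law for the whole system gives 45.605 − 32.159 = (5.1 + 11) a, so a = 13.446 / 16.1 = 0.8352 m/s².

0.84 m/s²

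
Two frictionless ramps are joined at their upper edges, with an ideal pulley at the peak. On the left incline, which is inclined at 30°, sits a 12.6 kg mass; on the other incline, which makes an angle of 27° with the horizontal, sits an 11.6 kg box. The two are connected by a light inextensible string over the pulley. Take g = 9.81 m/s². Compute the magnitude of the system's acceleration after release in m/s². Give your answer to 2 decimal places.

0.42 m/s²

Resolve each weight along its own incline: the 12.6 kg mass has component 12.6 × 9.81 × sin 30° = 61.803 N down its slope, and the 11.6 kg mass has 11.6 × 9.81 × sin 27° = 51.662 N down its slope.
The 12.6 kg side's 61.803 N exceeds the other side's 51.662 N, so that mass slides down and the 11.6 kg mass slides up. Taking that direction as positive, Newton's second law for the whole system gives 61.803 − 51.662 = (12.6 + 11.6) a, so a = 10.141 / 24.2 = 0.4190 m/s².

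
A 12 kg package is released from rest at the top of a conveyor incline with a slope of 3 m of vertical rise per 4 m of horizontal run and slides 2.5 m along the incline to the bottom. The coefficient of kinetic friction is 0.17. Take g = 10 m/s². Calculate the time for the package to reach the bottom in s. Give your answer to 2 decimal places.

1.04 s

The weight component along the incline is mg sin 36.87° = 72.000 N and the normal force is N = mg cos 36.87° = 96.000 N.
Friction up the slope is f = μN = 0.17 × 96.000 = 16.320 N, so the net downslope force is 72.000 − 16.320 = 55.680 N and a = 55.680 / 12 = 4.6400 m/s².
Starting from rest, L = ½at², so t = √(2L/a) = √(2 × 2.5 / 4.6400) = 1.0381 s.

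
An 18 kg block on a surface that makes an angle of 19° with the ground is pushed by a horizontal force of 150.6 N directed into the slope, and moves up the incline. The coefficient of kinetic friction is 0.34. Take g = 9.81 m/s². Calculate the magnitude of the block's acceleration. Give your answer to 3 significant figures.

The horizontal push has components F cos 19° = 150.6 × 0.9455 = 142.392 N up the incline and F sin 19° = 150.6 × 0.3256 = 49.035 N pressing into the surface.
The normal force is therefore N = mg cos 19° + F sin 19° = 166.956 + 49.035 = 215.991 N, and kinetic friction down the slope is μN = 0.34 × 215.991 = 73.437 N.
Along the incline: F cos 19° − mg sin 19° − μN = ma, so 142.392 − 57.494 − 73.437 = 18 a, giving a = 0.6367 m/s².

0.637 m/s²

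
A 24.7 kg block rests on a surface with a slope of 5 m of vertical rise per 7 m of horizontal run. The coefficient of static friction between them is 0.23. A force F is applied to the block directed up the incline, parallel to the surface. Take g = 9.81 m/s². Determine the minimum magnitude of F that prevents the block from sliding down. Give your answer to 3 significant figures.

95.5 N

The normal force is N = mg cos 35.54° = 197.173 N. With F at its minimum the block is on the verge of sliding down, so static friction is at its maximum μ_s N = 0.23 × 197.173 = 45.350 N and acts up the slope.
Equilibrium along the incline: F + μ_s N = mg sin 35.54°, so F = 140.838 − 45.350 = 95.488 N.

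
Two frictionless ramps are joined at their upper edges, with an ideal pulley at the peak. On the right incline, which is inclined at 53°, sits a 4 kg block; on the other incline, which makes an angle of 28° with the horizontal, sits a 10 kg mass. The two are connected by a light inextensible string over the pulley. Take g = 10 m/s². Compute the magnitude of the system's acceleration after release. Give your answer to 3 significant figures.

1.07 m/s²

Resolve each weight along its own incline: the 4 kg mass has component 4 × 10 × sin 53° = 31.945 N down its slope, and the 10 kg mass has 10 × 10 × sin 28° = 46.947 N down its slope.
The 10 kg side's 46.947 N exceeds the other side's 31.945 N, so that mass slides down and the 4 kg mass slides up. Taking that direction as positive, Newton's second law for the whole system gives 46.947 − 31.945 = (4 + 10) a, so a = 15.002 / 14 = 1.0716 m/s².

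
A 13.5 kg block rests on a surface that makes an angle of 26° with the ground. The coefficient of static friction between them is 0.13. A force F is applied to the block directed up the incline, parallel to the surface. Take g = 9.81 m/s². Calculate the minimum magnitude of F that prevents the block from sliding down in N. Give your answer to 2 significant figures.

43 N

The normal force is N = mg cos 26° = 119.032 N. With F at its minimum the block is on the verge of sliding down, so static friction is at its maximum μ_s N = 0.13 × 119.032 = 15.474 N and acts up the slope.
Equilibrium along the incline: F + μ_s N = mg sin 26°, so F = 58.056 − 15.474 = 42.582 N.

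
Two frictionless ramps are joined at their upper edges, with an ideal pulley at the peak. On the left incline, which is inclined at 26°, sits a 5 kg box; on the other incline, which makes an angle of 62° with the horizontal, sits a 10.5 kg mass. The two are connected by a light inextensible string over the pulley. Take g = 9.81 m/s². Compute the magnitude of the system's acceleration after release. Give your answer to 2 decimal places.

4.48 m/s²

Resolve each weight along its own incline: the 5 kg mass has component 5 × 9.81 × sin 26° = 21.502 N down its slope, and the 10.5 kg mass has 10.5 × 9.81 × sin 62° = 90.948 N down its slope.
The 10.5 kg side's 90.948 N exceeds the other side's 21.502 N, so that mass slides down and the 5 kg mass slides up. Taking that direction as positive, Newton's second law for the whole system gives 90.948 − 21.502 = (5 + 10.5) a, so a = 69.446 / 15.5 = 4.4804 m/s².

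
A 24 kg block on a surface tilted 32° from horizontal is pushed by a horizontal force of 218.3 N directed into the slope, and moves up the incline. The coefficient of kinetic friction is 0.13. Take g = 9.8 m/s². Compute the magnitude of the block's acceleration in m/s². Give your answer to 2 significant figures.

0.81 m/s²

The horizontal push has components F cos 32° = 218.3 × 0.8480 = 185.118 N up the incline and F sin 32° = 218.3 × 0.5299 = 115.677 N pressing into the surface.
The normal force is therefore N = mg cos 32° + F sin 32° = 199.450 + 115.677 = 315.127 N, and kinetic friction down the slope is μN = 0.13 × 315.127 = 40.967 N.
Along the incline: F cos 32° − mg sin 32° − μN = ma, so 185.118 − 124.632 − 40.967 = 24 a, giving a = 0.8133 m/s².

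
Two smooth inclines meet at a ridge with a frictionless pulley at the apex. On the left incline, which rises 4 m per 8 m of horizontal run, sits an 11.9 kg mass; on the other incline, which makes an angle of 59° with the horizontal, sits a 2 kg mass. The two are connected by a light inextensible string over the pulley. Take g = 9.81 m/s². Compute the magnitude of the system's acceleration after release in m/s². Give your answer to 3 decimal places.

2.546 m/s²

Resolve each weight along its own incline: the 11.9 kg mass has component 11.9 × 9.81 × sin 26.57° = 52.207 N down its slope, and the 2 kg mass has 2 × 9.81 × sin 59° = 16.818 N down its slope.
The 11.9 kg side's 52.207 N exceeds the other side's 16.818 N, so that mass slides down and the 2 kg mass slides up. Taking that direction as positive, Newton's second law for the whole system gives 52.207 − 16.818 = (11.9 + 2) a, so a = 35.389 / 13.9 = 2.5460 m/s².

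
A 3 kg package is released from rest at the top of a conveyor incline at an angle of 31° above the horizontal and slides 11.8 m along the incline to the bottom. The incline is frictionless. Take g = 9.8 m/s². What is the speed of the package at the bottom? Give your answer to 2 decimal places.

10.91 m/s

The weight component along the incline is mg sin 31° = 15.142 N and the normal force is N = mg cos 31° = 25.201 N.
With no friction, a = g sin 31° = 5.0474 m/s².
Starting from rest over a distance of 11.8 m, v² = 2aL = 2 × 5.0474 × 11.8 = 119.1186, so v = 10.9141 m/s.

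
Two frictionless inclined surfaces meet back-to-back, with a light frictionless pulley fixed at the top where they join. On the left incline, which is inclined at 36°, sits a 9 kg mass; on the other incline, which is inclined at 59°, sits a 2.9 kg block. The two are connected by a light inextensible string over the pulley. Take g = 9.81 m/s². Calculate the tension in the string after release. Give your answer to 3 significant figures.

Resolve each weight along its own incline: the 9 kg mass has component 9 × 9.81 × sin 36° = 51.896 N down its slope, and the 2.9 kg mass has 2.9 × 9.81 × sin 59° = 24.386 N down its slope.
The 9 kg side's 51.896 N exceeds the other side's 24.386 N, so that mass slides down and the 2.9 kg mass slides up. Taking that direction as positive, Newton's second law for the whole system gives 51.896 − 24.386 = (9 + 2.9) a, so a = 27.510 / 11.9 = 2.3118 m/s².
For the 2.9 kg mass (up-slope positive): T − 24.386 = 2.9 × 2.3118, so T = 31.090 N.

31.1 N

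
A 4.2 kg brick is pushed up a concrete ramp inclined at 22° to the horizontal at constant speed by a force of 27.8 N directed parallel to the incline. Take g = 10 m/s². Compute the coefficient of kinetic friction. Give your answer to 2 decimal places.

0.31

At constant speed ΣF = 0 along the incline. The applied 27.8 N acts up the slope; the weight component mg sin 22° = 15.733 N and kinetic friction μN both act down the slope.
So 27.8 = 15.733 + μ × 38.942, giving μ = (27.8 − 15.733) / 38.942 = 0.3099.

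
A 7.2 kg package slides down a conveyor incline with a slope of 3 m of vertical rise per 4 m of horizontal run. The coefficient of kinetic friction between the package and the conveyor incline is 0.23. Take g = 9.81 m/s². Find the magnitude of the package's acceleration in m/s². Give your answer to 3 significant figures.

4.08 m/s²

Resolving the weight along the incline: the component pulling the package down the slope is mg sin 36.87° = 7.2 × 9.81 × 0.6000 = 42.379 N, and the normal force is N = mg cos 36.87° = 7.2 × 9.81 × 0.8000 = 56.506 N.
Kinetic friction acts up the slope with magnitude f = μN = 0.23 × 56.506 = 12.996 N.
Net force along the incline is 42.379 − 12.996 = 29.383 N, so a = 29.383 / 7.2 = 4.0810 m/s².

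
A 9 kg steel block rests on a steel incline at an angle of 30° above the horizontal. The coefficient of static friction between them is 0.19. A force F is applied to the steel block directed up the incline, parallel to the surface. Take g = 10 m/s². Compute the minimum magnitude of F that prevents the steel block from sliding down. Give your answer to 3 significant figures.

30.2 N

The normal force is N = mg cos 30° = 77.942 N. With F at its minimum the steel block is on the verge of sliding down, so static friction is at its maximum μ_s N = 0.19 × 77.942 = 14.809 N and acts up the slope.
Equilibrium along the incline: F + μ_s N = mg sin 30°, so F = 45.000 − 14.809 = 30.191 N.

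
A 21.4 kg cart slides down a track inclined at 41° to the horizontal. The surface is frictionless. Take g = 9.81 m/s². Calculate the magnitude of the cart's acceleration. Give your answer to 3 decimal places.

6.436 m/s²

Resolving the weight along the incline: the component pulling the cart down the slope is mg sin 41° = 21.4 × 9.81 × 0.6561 = 137.738 N, and the normal force is N = mg cos 41° = 21.4 × 9.81 × 0.7547 = 158.437 N.
With no friction the net force along the incline is 137.738 N, so a = g sin 41° = 137.738 / 21.4 = 6.4364 m/s².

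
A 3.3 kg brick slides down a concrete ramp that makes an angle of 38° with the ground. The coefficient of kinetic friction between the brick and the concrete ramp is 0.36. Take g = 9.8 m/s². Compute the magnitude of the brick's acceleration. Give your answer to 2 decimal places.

3.25 m/s²

Resolving the weight along the incline: the component pulling the brick down the slope is mg sin 38° = 3.3 × 9.8 × 0.6157 = 19.912 N, and the normal force is N = mg cos 38° = 3.3 × 9.8 × 0.7880 = 25.484 N.
Kinetic friction acts up the slope with magnitude f = μN = 0.36 × 25.484 = 9.174 N.
Net force along the incline is 19.912 − 9.174 = 10.738 N, so a = 10.738 / 3.3 = 3.2539 m/s².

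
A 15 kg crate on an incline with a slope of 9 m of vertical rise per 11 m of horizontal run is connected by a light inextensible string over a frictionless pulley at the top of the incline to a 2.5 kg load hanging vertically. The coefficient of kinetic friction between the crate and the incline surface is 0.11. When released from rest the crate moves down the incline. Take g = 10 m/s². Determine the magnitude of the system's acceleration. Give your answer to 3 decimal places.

3.269 m/s²

For the crate on the incline: the weight component along the slope is m₁g sin 39.29° = 15 × 10 × 0.6332 = 94.980 N and the normal force is N = m₁g cos 39.29° = 116.094 N.
Kinetic friction opposes the crate's motion down the incline: f = μN = 0.11 × 116.094 = 12.770 N acting up the slope.
Newton's second law for the crate (down-slope positive): 94.980 − 12.770 − T = 15 a. For the hanging load (upward positive): T − 2.5 × 10 = 2.5 a.
Adding the two equations eliminates T: 57.210 = 17.5 a, so a = 3.2691 m/s².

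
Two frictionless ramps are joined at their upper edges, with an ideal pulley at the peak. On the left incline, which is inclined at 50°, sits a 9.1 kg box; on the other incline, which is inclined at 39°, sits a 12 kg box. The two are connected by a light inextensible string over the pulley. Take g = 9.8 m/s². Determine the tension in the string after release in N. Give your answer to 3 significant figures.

70.8 N

Resolve each weight along its own incline: the 9.1 kg mass has component 9.1 × 9.8 × sin 50° = 68.316 N down its slope, and the 12 kg mass has 12 × 9.8 × sin 39° = 74.008 N down its slope.
The 12 kg side's 74.008 N exceeds the other side's 68.316 N, so that mass slides down and the 9.1 kg mass slides up. Taking that direction as positive, Newton's second law for the whole system gives 74.008 − 68.316 = (9.1 + 12) a, so a = 5.692 / 21.1 = 0.2698 m/s².
For the 9.1 kg mass (up-slope positive): T − 68.316 = 9.1 × 0.2698, so T = 70.771 N.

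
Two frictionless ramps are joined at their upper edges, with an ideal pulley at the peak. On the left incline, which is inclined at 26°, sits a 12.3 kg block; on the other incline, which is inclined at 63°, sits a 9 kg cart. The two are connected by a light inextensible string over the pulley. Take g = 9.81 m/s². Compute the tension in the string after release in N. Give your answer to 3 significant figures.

Resolve each weight along its own incline: the 12.3 kg mass has component 12.3 × 9.81 × sin 26° = 52.895 N down its slope, and the 9 kg mass has 9 × 9.81 × sin 63° = 78.667 N down its slope.
The 9 kg side's 78.667 N exceeds the other side's 52.895 N, so that mass slides down and the 12.3 kg mass slides up. Taking that direction as positive, Newton's second law for the whole system gives 78.667 − 52.895 = (12.3 + 9) a, so a = 25.772 / 21.3 = 1.2100 m/s².
For the 12.3 kg mass (up-slope positive): T − 52.895 = 12.3 × 1.2100, so T = 67.778 N.

67.8 N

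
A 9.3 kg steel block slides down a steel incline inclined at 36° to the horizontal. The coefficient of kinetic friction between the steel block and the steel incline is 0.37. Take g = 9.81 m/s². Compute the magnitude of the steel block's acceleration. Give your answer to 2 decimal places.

Resolving the weight along the incline: the component pulling the steel block down the slope is mg sin 36° = 9.3 × 9.81 × 0.5878 = 53.627 N, and the normal force is N = mg cos 36° = 9.3 × 9.81 × 0.8090 = 73.807 N.
Kinetic friction acts up the slope with magnitude f = μN = 0.37 × 73.807 = 27.309 N.
Net force along the incline is 53.627 − 27.309 = 26.318 N, so a = 26.318 / 9.3 = 2.8299 m/s².

2.83 m/s²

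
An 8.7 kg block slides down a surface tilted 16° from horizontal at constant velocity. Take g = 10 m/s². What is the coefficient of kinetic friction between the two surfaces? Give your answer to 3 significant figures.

At constant velocity the net force along the incline is zero: mg sin 16° = μ mg cos 16°.
So μ = tan 16° = 0.2756 / 0.9613 = 0.2867.

0.287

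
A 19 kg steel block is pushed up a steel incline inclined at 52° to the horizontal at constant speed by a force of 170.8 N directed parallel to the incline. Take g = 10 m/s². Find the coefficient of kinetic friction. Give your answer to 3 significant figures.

At constant speed ΣF = 0 along the incline. The applied 170.8 N acts up the slope; the weight component mg sin 52° = 149.722 N and kinetic friction μN both act down the slope.
So 170.8 = 149.722 + μ × 116.976, giving μ = (170.8 − 149.722) / 116.976 = 0.1802.

0.180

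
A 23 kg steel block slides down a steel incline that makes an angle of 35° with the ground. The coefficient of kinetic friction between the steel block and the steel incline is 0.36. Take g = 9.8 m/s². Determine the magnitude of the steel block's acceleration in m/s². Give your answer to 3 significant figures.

Resolving the weight along the incline: the component pulling the steel block down the slope is mg sin 35° = 23 × 9.8 × 0.5736 = 129.289 N, and the normal force is N = mg cos 35° = 23 × 9.8 × 0.8192 = 184.648 N.
Kinetic friction acts up the slope with magnitude f = μN = 0.36 × 184.648 = 66.473 N.
Net force along the incline is 129.289 − 66.473 = 62.816 N, so a = 62.816 / 23 = 2.7311 m/s².

2.73 m/s²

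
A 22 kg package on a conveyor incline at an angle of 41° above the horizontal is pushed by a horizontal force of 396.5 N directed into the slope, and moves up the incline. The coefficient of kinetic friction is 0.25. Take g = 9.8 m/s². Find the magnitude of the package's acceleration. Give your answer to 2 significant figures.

The horizontal push has components F cos 41° = 396.5 × 0.7547 = 299.239 N up the incline and F sin 41° = 396.5 × 0.6561 = 260.144 N pressing into the surface.
The normal force is therefore N = mg cos 41° + F sin 41° = 162.713 + 260.144 = 422.857 N, and kinetic friction down the slope is μN = 0.25 × 422.857 = 105.714 N.
Along the incline: F cos 41° − mg sin 41° − μN = ma, so 299.239 − 141.455 − 105.714 = 22 a, giving a = 2.3668 m/s².

2.4 m/s²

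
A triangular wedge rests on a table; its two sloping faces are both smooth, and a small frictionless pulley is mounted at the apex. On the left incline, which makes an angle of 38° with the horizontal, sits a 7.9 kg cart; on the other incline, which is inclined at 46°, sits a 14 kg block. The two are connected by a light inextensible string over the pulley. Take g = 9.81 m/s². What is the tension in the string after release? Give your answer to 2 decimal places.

66.14 N

Resolve each weight along its own incline: the 7.9 kg mass has component 7.9 × 9.81 × sin 38° = 47.713 N down its slope, and the 14 kg mass has 14 × 9.81 × sin 46° = 98.794 N down its slope.
The 14 kg side's 98.794 N exceeds the other side's 47.713 N, so that mass slides down and the 7.9 kg mass slides up. Taking that direction as positive, Newton's second law for the whole system gives 98.794 − 47.713 = (7.9 + 14) a, so a = 51.081 / 21.9 = 2.3325 m/s².
For the 7.9 kg mass (up-slope positive): T − 47.713 = 7.9 × 2.3325, so T = 66.140 N.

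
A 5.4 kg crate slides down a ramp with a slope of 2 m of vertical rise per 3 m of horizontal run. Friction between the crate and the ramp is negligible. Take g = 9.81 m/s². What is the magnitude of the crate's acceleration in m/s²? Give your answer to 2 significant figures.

5.4 m/s²

Resolving the weight along the incline: the component pulling the crate down the slope is mg sin 33.69° = 5.4 × 9.81 × 0.5547 = 29.385 N, and the normal force is N = mg cos 33.69° = 5.4 × 9.81 × 0.8321 = 44.080 N.
With no friction the net force along the incline is 29.385 N, so a = g sin 33.69° = 29.385 / 5.4 = 5.4417 m/s².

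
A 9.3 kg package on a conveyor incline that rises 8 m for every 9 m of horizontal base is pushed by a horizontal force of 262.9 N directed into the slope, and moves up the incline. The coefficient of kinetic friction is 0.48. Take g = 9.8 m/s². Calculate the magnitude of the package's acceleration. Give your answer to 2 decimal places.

2.09 m/s²

The horizontal push has components F cos 41.63° = 262.9 × 0.7474 = 196.491 N up the incline and F sin 41.63° = 262.9 × 0.6644 = 174.671 N pressing into the surface.
The normal force is therefore N = mg cos 41.63° + F sin 41.63° = 68.118 + 174.671 = 242.789 N, and kinetic friction down the slope is μN = 0.48 × 242.789 = 116.539 N.
Along the incline: F cos 41.63° − mg sin 41.63° − μN = ma, so 196.491 − 60.553 − 116.539 = 9.3 a, giving a = 2.0859 m/s².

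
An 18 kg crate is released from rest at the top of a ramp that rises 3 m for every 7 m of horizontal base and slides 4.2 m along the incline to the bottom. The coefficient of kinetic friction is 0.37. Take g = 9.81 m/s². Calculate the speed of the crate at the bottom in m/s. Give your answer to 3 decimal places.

2.106 m/s

The weight component along the incline is mg sin 23.20° = 69.558 N and the normal force is N = mg cos 23.20° = 162.303 N.
Friction up the slope is f = μN = 0.37 × 162.303 = 60.052 N, so the net downslope force is 69.558 − 60.052 = 9.506 N and a = 9.506 / 18 = 0.5281 m/s².
Starting from rest over a distance of 4.2 m, v² = 2aL = 2 × 0.5281 × 4.2 = 4.4360, so v = 2.1062 m/s.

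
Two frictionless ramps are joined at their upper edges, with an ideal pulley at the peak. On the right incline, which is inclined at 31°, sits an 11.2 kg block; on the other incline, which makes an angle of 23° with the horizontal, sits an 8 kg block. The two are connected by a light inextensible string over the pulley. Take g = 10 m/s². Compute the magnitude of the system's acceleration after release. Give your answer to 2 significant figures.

1.4 m/s²

Resolve each weight along its own incline: the 11.2 kg mass has component 11.2 × 10 × sin 31° = 57.684 N down its slope, and the 8 kg mass has 8 × 10 × sin 23° = 31.258 N down its slope.
The 11.2 kg side's 57.684 N exceeds the other side's 31.258 N, so that mass slides down and the 8 kg mass slides up. Taking that direction as positive, Newton's second law for the whole system gives 57.684 − 31.258 = (11.2 + 8) a, so a = 26.426 / 19.2 = 1.3764 m/s².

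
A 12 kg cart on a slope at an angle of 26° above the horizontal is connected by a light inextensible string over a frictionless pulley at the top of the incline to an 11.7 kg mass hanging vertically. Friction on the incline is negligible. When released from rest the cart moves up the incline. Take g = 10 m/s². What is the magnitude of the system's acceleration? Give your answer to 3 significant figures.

2.72 m/s²

For the cart on the incline: the weight component along the slope is m₁g sin 26° = 12 × 10 × 0.4384 = 52.608 N and the normal force is N = m₁g cos 26° = 107.855 N.
Newton's second law for the cart (up-slope positive): T − 52.608 = 12 a. For the hanging mass (downward positive): 11.7 × 10 − T = 11.7 a.
Adding the two equations eliminates T: 64.392 = 23.7 a, so a = 2.7170 m/s².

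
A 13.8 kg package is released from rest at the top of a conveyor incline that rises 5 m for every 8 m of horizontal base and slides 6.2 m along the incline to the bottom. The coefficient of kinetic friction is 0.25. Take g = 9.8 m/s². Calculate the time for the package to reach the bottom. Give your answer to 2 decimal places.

1.99 s

The weight component along the incline is mg sin 32.01° = 71.677 N and the normal force is N = mg cos 32.01° = 114.683 N.
Friction up the slope is f = μN = 0.25 × 114.683 = 28.671 N, so the net downslope force is 71.677 − 28.671 = 43.006 N and a = 43.006 / 13.8 = 3.1164 m/s².
Starting from rest, L = ½at², so t = √(2L/a) = √(2 × 6.2 / 3.1164) = 1.9947 s.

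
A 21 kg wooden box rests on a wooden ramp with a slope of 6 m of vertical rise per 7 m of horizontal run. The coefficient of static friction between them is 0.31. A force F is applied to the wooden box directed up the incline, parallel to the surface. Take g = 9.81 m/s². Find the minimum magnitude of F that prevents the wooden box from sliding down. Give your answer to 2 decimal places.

85.58 N

The normal force is N = mg cos 40.60° = 156.414 N. With F at its minimum the wooden box is on the verge of sliding down, so static friction is at its maximum μ_s N = 0.31 × 156.414 = 48.488 N and acts up the slope.
Equilibrium along the incline: F + μ_s N = mg sin 40.60°, so F = 134.070 − 48.488 = 85.582 N.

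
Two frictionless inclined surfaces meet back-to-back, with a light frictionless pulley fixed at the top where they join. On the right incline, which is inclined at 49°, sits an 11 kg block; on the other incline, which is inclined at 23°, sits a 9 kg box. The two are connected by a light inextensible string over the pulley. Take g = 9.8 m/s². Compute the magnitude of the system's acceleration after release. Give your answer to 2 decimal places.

2.34 m/s²

Resolve each weight along its own incline: the 11 kg mass has component 11 × 9.8 × sin 49° = 81.358 N down its slope, and the 9 kg mass has 9 × 9.8 × sin 23° = 34.462 N down its slope.
The 11 kg side's 81.358 N exceeds the other side's 34.462 N, so that mass slides down and the 9 kg mass slides up. Taking that direction as positive, Newton's second law for the whole system gives 81.358 − 34.462 = (11 + 9) a, so a = 46.896 / 20 = 2.3448 m/s².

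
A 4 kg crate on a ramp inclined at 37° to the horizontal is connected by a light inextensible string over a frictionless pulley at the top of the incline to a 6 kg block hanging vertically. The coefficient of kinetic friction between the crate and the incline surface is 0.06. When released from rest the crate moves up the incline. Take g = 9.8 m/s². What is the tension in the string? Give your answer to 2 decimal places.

38.80 N

For the crate on the incline: the weight component along the slope is m₁g sin 37° = 4 × 9.8 × 0.6018 = 23.591 N and the normal force is N = m₁g cos 37° = 31.307 N.
Kinetic friction opposes the crate's motion up the incline: f = μN = 0.06 × 31.307 = 1.878 N acting down the slope.
Newton's second law for the crate (up-slope positive): T − 23.591 − 1.878 = 4 a. For the hanging block (downward positive): 6 × 9.8 − T = 6 a.
Adding the two equations eliminates T: 33.331 = 10 a, so a = 3.3331 m/s².
Then from the hanging block's equation, T = 6 × (9.8 − 3.3331) = 38.801 N.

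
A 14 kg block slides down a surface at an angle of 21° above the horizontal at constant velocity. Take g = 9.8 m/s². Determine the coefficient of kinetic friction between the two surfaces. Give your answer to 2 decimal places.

0.38

At constant velocity the net force along the incline is zero: mg sin 21° = μ mg cos 21°.
So μ = tan 21° = 0.3584 / 0.9336 = 0.3839.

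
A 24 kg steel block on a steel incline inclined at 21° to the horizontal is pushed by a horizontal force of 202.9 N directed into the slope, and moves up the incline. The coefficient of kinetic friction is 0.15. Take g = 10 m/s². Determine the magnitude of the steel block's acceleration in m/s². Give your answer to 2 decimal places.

The horizontal push has components F cos 21° = 202.9 × 0.9336 = 189.427 N up the incline and F sin 21° = 202.9 × 0.3584 = 72.719 N pressing into the surface.
The normal force is therefore N = mg cos 21° + F sin 21° = 224.064 + 72.719 = 296.783 N, and kinetic friction down the slope is μN = 0.15 × 296.783 = 44.517 N.
Along the incline: F cos 21° − mg sin 21° − μN = ma, so 189.427 − 86.016 − 44.517 = 24 a, giving a = 2.4539 m/s².

2.45 m/s²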